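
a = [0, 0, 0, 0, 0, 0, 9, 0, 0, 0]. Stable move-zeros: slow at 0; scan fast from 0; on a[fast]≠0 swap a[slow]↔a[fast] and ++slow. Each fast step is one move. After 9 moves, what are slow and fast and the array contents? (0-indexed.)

slow=1, fast=9, a=[9, 0, 0, 0, 0, 0, 0, 0, 0, 0]

(s=0,f=0) a[fast]=0 → fast++
(s=0,f=1) a[fast]=0 → fast++
(s=0,f=2) a[fast]=0 → fast++
(s=0,f=3) a[fast]=0 → fast++
(s=0,f=4) a[fast]=0 → fast++
(s=0,f=5) a[fast]=0 → fast++
(s=0,f=6) a[fast]=9≠0 swap→a[0]=9 → slow++,fast++
(s=1,f=7) a[fast]=0 → fast++
(s=1,f=8) a[fast]=0 → fast++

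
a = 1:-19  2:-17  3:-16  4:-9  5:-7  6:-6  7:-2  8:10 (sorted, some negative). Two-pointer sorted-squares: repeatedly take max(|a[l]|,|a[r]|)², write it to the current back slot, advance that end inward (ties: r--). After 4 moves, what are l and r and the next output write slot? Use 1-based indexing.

l=4, r=7, next write slot=4

[1,8] |-19|>|10| out[8]=361 → l++
[2,8] |-17|>|10| out[7]=289 → l++
[3,8] |-16|>|10| out[6]=256 → l++
[4,8] |-9|<=|10| out[5]=100 → r--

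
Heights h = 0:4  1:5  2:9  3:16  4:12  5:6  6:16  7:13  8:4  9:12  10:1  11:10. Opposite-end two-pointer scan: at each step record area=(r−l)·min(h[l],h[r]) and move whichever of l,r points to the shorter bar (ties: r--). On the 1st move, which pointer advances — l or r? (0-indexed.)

l

l=0 r=11: min(4,10)*11=44 best=44 *, l++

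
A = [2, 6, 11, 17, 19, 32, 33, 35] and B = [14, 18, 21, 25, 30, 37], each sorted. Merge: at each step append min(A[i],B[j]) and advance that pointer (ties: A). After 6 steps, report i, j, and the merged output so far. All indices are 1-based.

i=5, j=3, merged so far=[2, 6, 11, 14, 17, 18]

[i=1,j=1] A[i]=2<=B[j]=14 take 2 → i++
[i=2,j=1] A[i]=6<=B[j]=14 take 6 → i++
[i=3,j=1] A[i]=11<=B[j]=14 take 11 → i++
[i=4,j=1] A[i]=17>B[j]=14 take 14 → j++
[i=4,j=2] A[i]=17<=B[j]=18 take 17 → i++
[i=5,j=2] A[i]=19>B[j]=18 take 18 → j++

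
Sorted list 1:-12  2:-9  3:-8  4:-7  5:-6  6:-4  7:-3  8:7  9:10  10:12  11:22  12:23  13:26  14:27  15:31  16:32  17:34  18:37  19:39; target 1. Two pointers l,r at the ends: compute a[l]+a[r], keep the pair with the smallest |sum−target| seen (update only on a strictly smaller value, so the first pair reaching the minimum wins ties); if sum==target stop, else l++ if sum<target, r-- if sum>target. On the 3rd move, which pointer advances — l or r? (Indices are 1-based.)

r

l=1 r=19: -12+39=27 d=26 *, r--
l=1 r=18: -12+37=25 d=24 *, r--
l=1 r=17: -12+34=22 d=21 *, r--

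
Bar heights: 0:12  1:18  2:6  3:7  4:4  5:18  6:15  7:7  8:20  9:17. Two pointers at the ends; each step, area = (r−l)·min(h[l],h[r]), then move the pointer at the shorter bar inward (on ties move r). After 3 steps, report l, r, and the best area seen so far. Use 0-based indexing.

l=2, r=8, best area=136

[0,9] min(12,17)*9=108 best=108 * → l++
[1,9] min(18,17)*8=136 best=136 * → r--
[1,8] min(18,20)*7=126 best=136 → l++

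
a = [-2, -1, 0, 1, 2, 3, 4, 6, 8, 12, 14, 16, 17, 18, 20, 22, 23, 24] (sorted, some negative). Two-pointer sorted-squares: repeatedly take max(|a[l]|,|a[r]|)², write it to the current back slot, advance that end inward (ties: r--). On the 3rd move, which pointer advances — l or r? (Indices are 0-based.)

r

[0,17] |-2|<=|24| out[17]=576 → r--
[0,16] |-2|<=|23| out[16]=529 → r--
[0,15] |-2|<=|22| out[15]=484 → r--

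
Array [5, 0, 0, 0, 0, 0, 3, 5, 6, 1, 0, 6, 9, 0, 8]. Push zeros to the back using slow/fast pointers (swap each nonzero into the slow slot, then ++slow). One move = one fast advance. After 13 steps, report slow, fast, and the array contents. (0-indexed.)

slow=7, fast=13, a=[5, 3, 5, 6, 1, 6, 9, 0, 0, 0, 0, 0, 0, 0, 8]

(s=0,f=0) a[fast]=5≠0 swap→a[0]=5 → slow++,fast++
(s=1,f=1) a[fast]=0 → fast++
(s=1,f=2) a[fast]=0 → fast++
(s=1,f=3) a[fast]=0 → fast++
(s=1,f=4) a[fast]=0 → fast++
(s=1,f=5) a[fast]=0 → fast++
(s=1,f=6) a[fast]=3≠0 swap→a[1]=3 → slow++,fast++
(s=2,f=7) a[fast]=5≠0 swap→a[2]=5 → slow++,fast++
(s=3,f=8) a[fast]=6≠0 swap→a[3]=6 → slow++,fast++
(s=4,f=9) a[fast]=1≠0 swap→a[4]=1 → slow++,fast++
(s=5,f=10) a[fast]=0 → fast++
(s=5,f=11) a[fast]=6≠0 swap→a[5]=6 → slow++,fast++
(s=6,f=12) a[fast]=9≠0 swap→a[6]=9 → slow++,fast++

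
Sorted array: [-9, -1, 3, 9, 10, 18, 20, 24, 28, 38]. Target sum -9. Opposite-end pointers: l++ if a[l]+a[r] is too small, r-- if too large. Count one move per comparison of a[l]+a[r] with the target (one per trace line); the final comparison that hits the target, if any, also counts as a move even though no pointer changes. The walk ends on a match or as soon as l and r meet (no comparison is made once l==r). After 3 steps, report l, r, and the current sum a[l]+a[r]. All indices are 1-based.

l=1, r=7, sum=11

[1,10] -9+38=29 >-9 → r--
[1,9] -9+28=19 >-9 → r--
[1,8] -9+24=15 >-9 → r--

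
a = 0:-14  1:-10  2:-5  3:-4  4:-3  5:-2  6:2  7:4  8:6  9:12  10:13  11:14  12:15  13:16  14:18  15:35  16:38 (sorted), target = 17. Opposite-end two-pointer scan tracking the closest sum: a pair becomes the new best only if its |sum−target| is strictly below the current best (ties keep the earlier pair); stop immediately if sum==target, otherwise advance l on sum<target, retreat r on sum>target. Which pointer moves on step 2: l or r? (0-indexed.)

r

l=0 r=16: -14+38=24 d=7 *, r--
l=0 r=15: -14+35=21 d=4 *, r--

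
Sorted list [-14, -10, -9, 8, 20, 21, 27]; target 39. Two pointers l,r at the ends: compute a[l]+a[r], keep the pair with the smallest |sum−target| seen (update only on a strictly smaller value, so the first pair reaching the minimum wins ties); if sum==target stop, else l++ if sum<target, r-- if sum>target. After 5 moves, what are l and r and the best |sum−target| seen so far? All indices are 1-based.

[1,7] -14+27=13 d=26 * → l++
[2,7] -10+27=17 d=22 * → l++
[3,7] -9+27=18 d=21 * → l++
[4,7] 8+27=35 d=4 * → l++
[5,7] 20+27=47 d=8 → r--

l=5, r=6, best |Δ|=4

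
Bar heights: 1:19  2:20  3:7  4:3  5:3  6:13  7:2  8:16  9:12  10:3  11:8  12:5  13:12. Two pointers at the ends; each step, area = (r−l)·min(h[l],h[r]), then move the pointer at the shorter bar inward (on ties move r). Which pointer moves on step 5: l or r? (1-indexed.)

l=1 r=13: min(19,12)*12=144 best=144 *, r--
l=1 r=12: min(19,5)*11=55 best=144, r--
l=1 r=11: min(19,8)*10=80 best=144, r--
l=1 r=10: min(19,3)*9=27 best=144, r--
l=1 r=9: min(19,12)*8=96 best=144, r--

r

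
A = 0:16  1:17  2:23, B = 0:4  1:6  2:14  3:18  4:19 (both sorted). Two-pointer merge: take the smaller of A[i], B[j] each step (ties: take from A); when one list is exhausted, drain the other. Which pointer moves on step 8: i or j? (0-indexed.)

i

[i=0,j=0] A[i]=16>B[j]=4 take 4 → j++
[i=0,j=1] A[i]=16>B[j]=6 take 6 → j++
[i=0,j=2] A[i]=16>B[j]=14 take 14 → j++
[i=0,j=3] A[i]=16<=B[j]=18 take 16 → i++
[i=1,j=3] A[i]=17<=B[j]=18 take 17 → i++
[i=2,j=3] A[i]=23>B[j]=18 take 18 → j++
[i=2,j=4] A[i]=23>B[j]=19 take 19 → j++
[i=2,j=5] B done, take A[i]=23 → i++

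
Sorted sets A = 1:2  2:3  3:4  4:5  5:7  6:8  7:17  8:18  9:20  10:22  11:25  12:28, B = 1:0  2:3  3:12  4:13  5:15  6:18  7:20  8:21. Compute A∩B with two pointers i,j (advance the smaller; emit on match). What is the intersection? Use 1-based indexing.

[i=1,j=1] 2>0 → j++
[i=1,j=2] 2<3 → i++
[i=2,j=2] 3==3 emit → i++,j++
[i=3,j=3] 4<12 → i++
[i=4,j=3] 5<12 → i++
[i=5,j=3] 7<12 → i++
[i=6,j=3] 8<12 → i++
[i=7,j=3] 17>12 → j++
[i=7,j=4] 17>13 → j++
[i=7,j=5] 17>15 → j++
[i=7,j=6] 17<18 → i++
[i=8,j=6] 18==18 emit → i++,j++
[i=9,j=7] 20==20 emit → i++,j++
[i=10,j=8] 22>21 → j++

intersection = [3, 18, 20]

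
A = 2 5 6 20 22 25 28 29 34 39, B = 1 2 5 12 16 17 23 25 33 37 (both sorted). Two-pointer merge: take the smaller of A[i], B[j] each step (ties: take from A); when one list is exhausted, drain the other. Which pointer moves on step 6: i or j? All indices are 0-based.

i

i=0 j=0: A[i]=2>B[j]=1 take 1, j++
i=0 j=1: A[i]=2<=B[j]=2 take 2, i++
i=1 j=1: A[i]=5>B[j]=2 take 2, j++
i=1 j=2: A[i]=5<=B[j]=5 take 5, i++
i=2 j=2: A[i]=6>B[j]=5 take 5, j++
i=2 j=3: A[i]=6<=B[j]=12 take 6, i++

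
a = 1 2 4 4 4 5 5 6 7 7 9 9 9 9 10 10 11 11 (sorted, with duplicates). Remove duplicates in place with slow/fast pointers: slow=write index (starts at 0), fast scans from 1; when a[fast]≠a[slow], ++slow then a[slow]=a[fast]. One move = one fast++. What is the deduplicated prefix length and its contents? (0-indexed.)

slow=0 fast=1: a[fast]=2≠a[slow]=1 write a[1]=2, slow++,fast++
slow=1 fast=2: a[fast]=4≠a[slow]=2 write a[2]=4, slow++,fast++
slow=2 fast=3: a[fast]=4=a[slow] dup, fast++
slow=2 fast=4: a[fast]=4=a[slow] dup, fast++
slow=2 fast=5: a[fast]=5≠a[slow]=4 write a[3]=5, slow++,fast++
slow=3 fast=6: a[fast]=5=a[slow] dup, fast++
slow=3 fast=7: a[fast]=6≠a[slow]=5 write a[4]=6, slow++,fast++
slow=4 fast=8: a[fast]=7≠a[slow]=6 write a[5]=7, slow++,fast++
slow=5 fast=9: a[fast]=7=a[slow] dup, fast++
slow=5 fast=10: a[fast]=9≠a[slow]=7 write a[6]=9, slow++,fast++
slow=6 fast=11: a[fast]=9=a[slow] dup, fast++
slow=6 fast=12: a[fast]=9=a[slow] dup, fast++
slow=6 fast=13: a[fast]=9=a[slow] dup, fast++
slow=6 fast=14: a[fast]=10≠a[slow]=9 write a[7]=10, slow++,fast++
slow=7 fast=15: a[fast]=10=a[slow] dup, fast++
slow=7 fast=16: a[fast]=11≠a[slow]=10 write a[8]=11, slow++,fast++
slow=8 fast=17: a[fast]=11=a[slow] dup, fast++

length 9; prefix = [1, 2, 4, 5, 6, 7, 9, 10, 11]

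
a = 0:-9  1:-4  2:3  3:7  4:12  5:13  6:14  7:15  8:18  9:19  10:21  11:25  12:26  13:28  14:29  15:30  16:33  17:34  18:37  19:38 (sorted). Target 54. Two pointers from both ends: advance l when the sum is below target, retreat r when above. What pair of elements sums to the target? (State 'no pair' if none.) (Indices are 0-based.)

(21, 33)

l=0 r=19: -9+38=29 <54, l++
l=1 r=19: -4+38=34 <54, l++
l=2 r=19: 3+38=41 <54, l++
l=3 r=19: 7+38=45 <54, l++
l=4 r=19: 12+38=50 <54, l++
l=5 r=19: 13+38=51 <54, l++
l=6 r=19: 14+38=52 <54, l++
l=7 r=19: 15+38=53 <54, l++
l=8 r=19: 18+38=56 >54, r--
l=8 r=18: 18+37=55 >54, r--
l=8 r=17: 18+34=52 <54, l++
l=9 r=17: 19+34=53 <54, l++
l=10 r=17: 21+34=55 >54, r--
l=10 r=16: 21+33=54, found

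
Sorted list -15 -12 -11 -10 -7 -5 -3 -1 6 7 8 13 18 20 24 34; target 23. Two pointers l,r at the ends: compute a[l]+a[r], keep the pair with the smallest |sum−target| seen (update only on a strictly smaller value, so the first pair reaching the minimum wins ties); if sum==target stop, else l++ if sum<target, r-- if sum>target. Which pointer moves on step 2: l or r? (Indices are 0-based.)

l

[0,15] -15+34=19 d=4 * → l++
[1,15] -12+34=22 d=1 * → l++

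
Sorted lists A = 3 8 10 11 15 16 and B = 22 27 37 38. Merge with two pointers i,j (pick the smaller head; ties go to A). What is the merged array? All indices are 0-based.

[i=0,j=0] A[i]=3<=B[j]=22 take 3 → i++
[i=1,j=0] A[i]=8<=B[j]=22 take 8 → i++
[i=2,j=0] A[i]=10<=B[j]=22 take 10 → i++
[i=3,j=0] A[i]=11<=B[j]=22 take 11 → i++
[i=4,j=0] A[i]=15<=B[j]=22 take 15 → i++
[i=5,j=0] A[i]=16<=B[j]=22 take 16 → i++
[i=6,j=0] A done, take B[j]=22 → j++
[i=6,j=1] A done, take B[j]=27 → j++
[i=6,j=2] A done, take B[j]=37 → j++
[i=6,j=3] A done, take B[j]=38 → j++

[3, 8, 10, 11, 15, 16, 22, 27, 37, 38]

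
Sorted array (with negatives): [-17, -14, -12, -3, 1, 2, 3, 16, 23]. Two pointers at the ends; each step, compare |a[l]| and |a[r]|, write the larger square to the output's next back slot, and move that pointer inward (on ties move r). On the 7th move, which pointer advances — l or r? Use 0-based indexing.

l=0 r=8: |-17|<=|23| out[8]=529, r--
l=0 r=7: |-17|>|16| out[7]=289, l++
l=1 r=7: |-14|<=|16| out[6]=256, r--
l=1 r=6: |-14|>|3| out[5]=196, l++
l=2 r=6: |-12|>|3| out[4]=144, l++
l=3 r=6: |-3|<=|3| out[3]=9, r--
l=3 r=5: |-3|>|2| out[2]=9, l++

l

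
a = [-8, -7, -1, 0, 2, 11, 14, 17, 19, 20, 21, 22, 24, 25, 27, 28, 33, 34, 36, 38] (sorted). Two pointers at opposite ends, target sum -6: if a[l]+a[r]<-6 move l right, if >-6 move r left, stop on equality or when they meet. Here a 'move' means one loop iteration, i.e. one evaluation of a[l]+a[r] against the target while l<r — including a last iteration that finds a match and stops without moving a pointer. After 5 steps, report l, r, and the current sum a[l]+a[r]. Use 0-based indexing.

l=0, r=14, sum=19

[0,19] -8+38=30 >-6 → r--
[0,18] -8+36=28 >-6 → r--
[0,17] -8+34=26 >-6 → r--
[0,16] -8+33=25 >-6 → r--
[0,15] -8+28=20 >-6 → r--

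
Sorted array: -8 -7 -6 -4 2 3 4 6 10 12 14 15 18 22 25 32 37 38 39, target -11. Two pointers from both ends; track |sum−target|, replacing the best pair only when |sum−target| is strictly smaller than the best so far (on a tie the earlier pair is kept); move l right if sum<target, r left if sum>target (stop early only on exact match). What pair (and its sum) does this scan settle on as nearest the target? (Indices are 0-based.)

l=0 r=18: -8+39=31 d=42 *, r--
l=0 r=17: -8+38=30 d=41 *, r--
l=0 r=16: -8+37=29 d=40 *, r--
l=0 r=15: -8+32=24 d=35 *, r--
l=0 r=14: -8+25=17 d=28 *, r--
l=0 r=13: -8+22=14 d=25 *, r--
l=0 r=12: -8+18=10 d=21 *, r--
l=0 r=11: -8+15=7 d=18 *, r--
l=0 r=10: -8+14=6 d=17 *, r--
l=0 r=9: -8+12=4 d=15 *, r--
l=0 r=8: -8+10=2 d=13 *, r--
l=0 r=7: -8+6=-2 d=9 *, r--
l=0 r=6: -8+4=-4 d=7 *, r--
l=0 r=5: -8+3=-5 d=6 *, r--
l=0 r=4: -8+2=-6 d=5 *, r--
l=0 r=3: -8+-4=-12 d=1 *, l++
l=1 r=3: -7+-4=-11 d=0 *, stop

pair (-7, -4) with sum -11 (|Δ|=0)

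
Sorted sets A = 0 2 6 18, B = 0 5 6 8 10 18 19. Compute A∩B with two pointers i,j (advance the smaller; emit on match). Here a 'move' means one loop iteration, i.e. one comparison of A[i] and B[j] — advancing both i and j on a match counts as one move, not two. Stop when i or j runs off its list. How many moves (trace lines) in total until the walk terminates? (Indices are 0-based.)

i=0 j=0: 0==0 emit, i++,j++
i=1 j=1: 2<5, i++
i=2 j=1: 6>5, j++
i=2 j=2: 6==6 emit, i++,j++
i=3 j=3: 18>8, j++
i=3 j=4: 18>10, j++
i=3 j=5: 18==18 emit, i++,j++

7 moves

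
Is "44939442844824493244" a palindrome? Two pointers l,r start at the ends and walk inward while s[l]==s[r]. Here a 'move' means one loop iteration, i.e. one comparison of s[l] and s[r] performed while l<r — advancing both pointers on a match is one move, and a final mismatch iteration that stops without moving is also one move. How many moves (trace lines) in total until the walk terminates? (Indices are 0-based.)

l=0 r=19: '4'=='4', l++,r--
l=1 r=18: '4'=='4', l++,r--
l=2 r=17: '9'!='2', stop

3 moves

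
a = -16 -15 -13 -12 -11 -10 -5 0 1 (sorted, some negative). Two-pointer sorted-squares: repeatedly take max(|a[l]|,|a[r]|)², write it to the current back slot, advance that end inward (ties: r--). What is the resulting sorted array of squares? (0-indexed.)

l=0 r=8: |-16|>|1| out[8]=256, l++
l=1 r=8: |-15|>|1| out[7]=225, l++
l=2 r=8: |-13|>|1| out[6]=169, l++
l=3 r=8: |-12|>|1| out[5]=144, l++
l=4 r=8: |-11|>|1| out[4]=121, l++
l=5 r=8: |-10|>|1| out[3]=100, l++
l=6 r=8: |-5|>|1| out[2]=25, l++
l=7 r=8: |0|<=|1| out[1]=1, r--
l=7 r=7: |0|<=|0| out[0]=0, r--

[0, 1, 25, 100, 121, 144, 169, 225, 256]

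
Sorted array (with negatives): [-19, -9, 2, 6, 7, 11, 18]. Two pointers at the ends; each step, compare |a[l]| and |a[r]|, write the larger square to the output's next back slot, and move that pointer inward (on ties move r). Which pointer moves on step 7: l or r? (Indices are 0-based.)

l=0 r=6: |-19|>|18| out[6]=361, l++
l=1 r=6: |-9|<=|18| out[5]=324, r--
l=1 r=5: |-9|<=|11| out[4]=121, r--
l=1 r=4: |-9|>|7| out[3]=81, l++
l=2 r=4: |2|<=|7| out[2]=49, r--
l=2 r=3: |2|<=|6| out[1]=36, r--
l=2 r=2: |2|<=|2| out[0]=4, r--

r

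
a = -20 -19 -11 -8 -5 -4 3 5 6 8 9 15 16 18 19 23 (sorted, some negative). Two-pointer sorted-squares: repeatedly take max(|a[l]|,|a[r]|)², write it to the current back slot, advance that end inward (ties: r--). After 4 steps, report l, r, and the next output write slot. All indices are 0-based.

[0,15] |-20|<=|23| out[15]=529 → r--
[0,14] |-20|>|19| out[14]=400 → l++
[1,14] |-19|<=|19| out[13]=361 → r--
[1,13] |-19|>|18| out[12]=361 → l++

l=2, r=13, next write slot=11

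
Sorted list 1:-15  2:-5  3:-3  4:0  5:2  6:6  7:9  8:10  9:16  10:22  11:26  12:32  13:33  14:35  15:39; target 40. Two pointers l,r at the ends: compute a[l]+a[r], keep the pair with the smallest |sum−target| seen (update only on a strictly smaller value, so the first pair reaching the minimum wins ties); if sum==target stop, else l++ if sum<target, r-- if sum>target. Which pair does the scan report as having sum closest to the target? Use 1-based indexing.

pair (0, 39) with sum 39 (|Δ|=1)

l=1 r=15: -15+39=24 d=16 *, l++
l=2 r=15: -5+39=34 d=6 *, l++
l=3 r=15: -3+39=36 d=4 *, l++
l=4 r=15: 0+39=39 d=1 *, l++
l=5 r=15: 2+39=41 d=1, r--
l=5 r=14: 2+35=37 d=3, l++
l=6 r=14: 6+35=41 d=1, r--
l=6 r=13: 6+33=39 d=1, l++
l=7 r=13: 9+33=42 d=2, r--
l=7 r=12: 9+32=41 d=1, r--
l=7 r=11: 9+26=35 d=5, l++
l=8 r=11: 10+26=36 d=4, l++
l=9 r=11: 16+26=42 d=2, r--
l=9 r=10: 16+22=38 d=2, l++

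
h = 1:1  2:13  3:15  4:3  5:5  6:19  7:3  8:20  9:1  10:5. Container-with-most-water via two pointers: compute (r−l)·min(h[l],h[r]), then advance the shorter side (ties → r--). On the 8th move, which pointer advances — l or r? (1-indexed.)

[1,10] min(1,5)*9=9 best=9 * → l++
[2,10] min(13,5)*8=40 best=40 * → r--
[2,9] min(13,1)*7=7 best=40 → r--
[2,8] min(13,20)*6=78 best=78 * → l++
[3,8] min(15,20)*5=75 best=78 → l++
[4,8] min(3,20)*4=12 best=78 → l++
[5,8] min(5,20)*3=15 best=78 → l++
[6,8] min(19,20)*2=38 best=78 → l++

l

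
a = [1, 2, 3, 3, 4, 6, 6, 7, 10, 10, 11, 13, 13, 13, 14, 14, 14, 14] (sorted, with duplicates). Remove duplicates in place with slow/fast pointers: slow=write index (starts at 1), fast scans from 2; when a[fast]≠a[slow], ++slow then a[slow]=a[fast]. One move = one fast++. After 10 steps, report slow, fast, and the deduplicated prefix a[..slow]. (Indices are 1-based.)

slow=8, fast=12, prefix=[1, 2, 3, 4, 6, 7, 10, 11]

slow=1 fast=2: a[fast]=2≠a[slow]=1 write a[2]=2, slow++,fast++
slow=2 fast=3: a[fast]=3≠a[slow]=2 write a[3]=3, slow++,fast++
slow=3 fast=4: a[fast]=3=a[slow] dup, fast++
slow=3 fast=5: a[fast]=4≠a[slow]=3 write a[4]=4, slow++,fast++
slow=4 fast=6: a[fast]=6≠a[slow]=4 write a[5]=6, slow++,fast++
slow=5 fast=7: a[fast]=6=a[slow] dup, fast++
slow=5 fast=8: a[fast]=7≠a[slow]=6 write a[6]=7, slow++,fast++
slow=6 fast=9: a[fast]=10≠a[slow]=7 write a[7]=10, slow++,fast++
slow=7 fast=10: a[fast]=10=a[slow] dup, fast++
slow=7 fast=11: a[fast]=11≠a[slow]=10 write a[8]=11, slow++,fast++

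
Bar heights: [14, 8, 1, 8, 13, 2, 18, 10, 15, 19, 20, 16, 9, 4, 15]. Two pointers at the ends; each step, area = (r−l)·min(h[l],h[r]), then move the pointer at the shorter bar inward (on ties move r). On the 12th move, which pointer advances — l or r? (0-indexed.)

l

[0,14] min(14,15)*14=196 best=196 * → l++
[1,14] min(8,15)*13=104 best=196 → l++
[2,14] min(1,15)*12=12 best=196 → l++
[3,14] min(8,15)*11=88 best=196 → l++
[4,14] min(13,15)*10=130 best=196 → l++
[5,14] min(2,15)*9=18 best=196 → l++
[6,14] min(18,15)*8=120 best=196 → r--
[6,13] min(18,4)*7=28 best=196 → r--
[6,12] min(18,9)*6=54 best=196 → r--
[6,11] min(18,16)*5=80 best=196 → r--
[6,10] min(18,20)*4=72 best=196 → l++
[7,10] min(10,20)*3=30 best=196 → l++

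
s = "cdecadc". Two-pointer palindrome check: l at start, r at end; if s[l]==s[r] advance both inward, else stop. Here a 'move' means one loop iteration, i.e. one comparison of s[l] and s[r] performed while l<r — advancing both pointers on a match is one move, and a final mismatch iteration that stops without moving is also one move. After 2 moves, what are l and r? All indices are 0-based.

l=0 r=6: 'c'=='c', l++,r--
l=1 r=5: 'd'=='d', l++,r--

l=2, r=4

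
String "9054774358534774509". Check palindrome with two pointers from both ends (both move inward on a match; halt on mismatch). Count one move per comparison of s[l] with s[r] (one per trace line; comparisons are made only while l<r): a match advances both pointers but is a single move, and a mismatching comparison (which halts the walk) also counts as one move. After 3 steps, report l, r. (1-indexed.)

l=4, r=16

[1,19] '9'=='9' → l++,r--
[2,18] '0'=='0' → l++,r--
[3,17] '5'=='5' → l++,r--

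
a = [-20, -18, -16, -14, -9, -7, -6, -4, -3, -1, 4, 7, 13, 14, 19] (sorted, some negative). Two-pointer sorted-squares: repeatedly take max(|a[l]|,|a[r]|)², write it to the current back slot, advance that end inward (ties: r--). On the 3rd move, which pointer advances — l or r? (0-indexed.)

[0,14] |-20|>|19| out[14]=400 → l++
[1,14] |-18|<=|19| out[13]=361 → r--
[1,13] |-18|>|14| out[12]=324 → l++

l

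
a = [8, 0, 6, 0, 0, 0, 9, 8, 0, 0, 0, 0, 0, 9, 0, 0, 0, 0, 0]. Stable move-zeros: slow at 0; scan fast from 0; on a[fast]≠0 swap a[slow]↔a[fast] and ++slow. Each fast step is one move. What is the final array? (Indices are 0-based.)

[8, 6, 9, 8, 9, 0, 0, 0, 0, 0, 0, 0, 0, 0, 0, 0, 0, 0, 0]

(s=0,f=0) a[fast]=8≠0 swap→a[0]=8 → slow++,fast++
(s=1,f=1) a[fast]=0 → fast++
(s=1,f=2) a[fast]=6≠0 swap→a[1]=6 → slow++,fast++
(s=2,f=3) a[fast]=0 → fast++
(s=2,f=4) a[fast]=0 → fast++
(s=2,f=5) a[fast]=0 → fast++
(s=2,f=6) a[fast]=9≠0 swap→a[2]=9 → slow++,fast++
(s=3,f=7) a[fast]=8≠0 swap→a[3]=8 → slow++,fast++
(s=4,f=8) a[fast]=0 → fast++
(s=4,f=9) a[fast]=0 → fast++
(s=4,f=10) a[fast]=0 → fast++
(s=4,f=11) a[fast]=0 → fast++
(s=4,f=12) a[fast]=0 → fast++
(s=4,f=13) a[fast]=9≠0 swap→a[4]=9 → slow++,fast++
(s=5,f=14) a[fast]=0 → fast++
(s=5,f=15) a[fast]=0 → fast++
(s=5,f=16) a[fast]=0 → fast++
(s=5,f=17) a[fast]=0 → fast++
(s=5,f=18) a[fast]=0 → fast++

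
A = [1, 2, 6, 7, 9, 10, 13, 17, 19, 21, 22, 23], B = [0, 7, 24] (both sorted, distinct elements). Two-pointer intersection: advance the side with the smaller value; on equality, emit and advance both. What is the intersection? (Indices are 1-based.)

i=1 j=1: 1>0, j++
i=1 j=2: 1<7, i++
i=2 j=2: 2<7, i++
i=3 j=2: 6<7, i++
i=4 j=2: 7==7 emit, i++,j++
i=5 j=3: 9<24, i++
i=6 j=3: 10<24, i++
i=7 j=3: 13<24, i++
i=8 j=3: 17<24, i++
i=9 j=3: 19<24, i++
i=10 j=3: 21<24, i++
i=11 j=3: 22<24, i++
i=12 j=3: 23<24, i++

intersection = [7]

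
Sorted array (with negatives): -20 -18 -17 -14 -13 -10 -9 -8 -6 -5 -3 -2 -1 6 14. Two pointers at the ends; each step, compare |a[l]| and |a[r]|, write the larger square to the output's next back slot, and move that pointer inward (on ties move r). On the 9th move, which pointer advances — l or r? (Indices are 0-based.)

l

l=0 r=14: |-20|>|14| out[14]=400, l++
l=1 r=14: |-18|>|14| out[13]=324, l++
l=2 r=14: |-17|>|14| out[12]=289, l++
l=3 r=14: |-14|<=|14| out[11]=196, r--
l=3 r=13: |-14|>|6| out[10]=196, l++
l=4 r=13: |-13|>|6| out[9]=169, l++
l=5 r=13: |-10|>|6| out[8]=100, l++
l=6 r=13: |-9|>|6| out[7]=81, l++
l=7 r=13: |-8|>|6| out[6]=64, l++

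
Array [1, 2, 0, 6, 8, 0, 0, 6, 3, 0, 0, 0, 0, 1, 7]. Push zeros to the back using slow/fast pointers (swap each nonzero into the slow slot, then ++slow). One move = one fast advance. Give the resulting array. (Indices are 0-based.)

(s=0,f=0) a[fast]=1≠0 swap→a[0]=1 → slow++,fast++
(s=1,f=1) a[fast]=2≠0 swap→a[1]=2 → slow++,fast++
(s=2,f=2) a[fast]=0 → fast++
(s=2,f=3) a[fast]=6≠0 swap→a[2]=6 → slow++,fast++
(s=3,f=4) a[fast]=8≠0 swap→a[3]=8 → slow++,fast++
(s=4,f=5) a[fast]=0 → fast++
(s=4,f=6) a[fast]=0 → fast++
(s=4,f=7) a[fast]=6≠0 swap→a[4]=6 → slow++,fast++
(s=5,f=8) a[fast]=3≠0 swap→a[5]=3 → slow++,fast++
(s=6,f=9) a[fast]=0 → fast++
(s=6,f=10) a[fast]=0 → fast++
(s=6,f=11) a[fast]=0 → fast++
(s=6,f=12) a[fast]=0 → fast++
(s=6,f=13) a[fast]=1≠0 swap→a[6]=1 → slow++,fast++
(s=7,f=14) a[fast]=7≠0 swap→a[7]=7 → slow++,fast++

[1, 2, 6, 8, 6, 3, 1, 7, 0, 0, 0, 0, 0, 0, 0]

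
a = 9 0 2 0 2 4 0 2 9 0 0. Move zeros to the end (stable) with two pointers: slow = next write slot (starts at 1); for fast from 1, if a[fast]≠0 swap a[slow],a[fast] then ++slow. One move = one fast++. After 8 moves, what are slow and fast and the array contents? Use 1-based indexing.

slow=6, fast=9, a=[9, 2, 2, 4, 2, 0, 0, 0, 9, 0, 0]

(s=1,f=1) a[fast]=9≠0 swap→a[1]=9 → slow++,fast++
(s=2,f=2) a[fast]=0 → fast++
(s=2,f=3) a[fast]=2≠0 swap→a[2]=2 → slow++,fast++
(s=3,f=4) a[fast]=0 → fast++
(s=3,f=5) a[fast]=2≠0 swap→a[3]=2 → slow++,fast++
(s=4,f=6) a[fast]=4≠0 swap→a[4]=4 → slow++,fast++
(s=5,f=7) a[fast]=0 → fast++
(s=5,f=8) a[fast]=2≠0 swap→a[5]=2 → slow++,fast++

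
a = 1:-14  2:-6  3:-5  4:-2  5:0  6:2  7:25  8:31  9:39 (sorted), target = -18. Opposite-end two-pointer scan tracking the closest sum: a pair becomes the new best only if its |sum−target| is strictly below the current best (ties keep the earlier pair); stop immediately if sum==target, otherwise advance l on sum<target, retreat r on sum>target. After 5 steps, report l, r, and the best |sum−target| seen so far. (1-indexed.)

[1,9] -14+39=25 d=43 * → r--
[1,8] -14+31=17 d=35 * → r--
[1,7] -14+25=11 d=29 * → r--
[1,6] -14+2=-12 d=6 * → r--
[1,5] -14+0=-14 d=4 * → r--

l=1, r=4, best |Δ|=4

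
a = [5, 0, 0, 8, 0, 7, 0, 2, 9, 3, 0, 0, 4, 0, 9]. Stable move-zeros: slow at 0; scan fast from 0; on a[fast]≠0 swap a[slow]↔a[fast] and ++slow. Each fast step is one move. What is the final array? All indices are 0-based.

[5, 8, 7, 2, 9, 3, 4, 9, 0, 0, 0, 0, 0, 0, 0]

(s=0,f=0) a[fast]=5≠0 swap→a[0]=5 → slow++,fast++
(s=1,f=1) a[fast]=0 → fast++
(s=1,f=2) a[fast]=0 → fast++
(s=1,f=3) a[fast]=8≠0 swap→a[1]=8 → slow++,fast++
(s=2,f=4) a[fast]=0 → fast++
(s=2,f=5) a[fast]=7≠0 swap→a[2]=7 → slow++,fast++
(s=3,f=6) a[fast]=0 → fast++
(s=3,f=7) a[fast]=2≠0 swap→a[3]=2 → slow++,fast++
(s=4,f=8) a[fast]=9≠0 swap→a[4]=9 → slow++,fast++
(s=5,f=9) a[fast]=3≠0 swap→a[5]=3 → slow++,fast++
(s=6,f=10) a[fast]=0 → fast++
(s=6,f=11) a[fast]=0 → fast++
(s=6,f=12) a[fast]=4≠0 swap→a[6]=4 → slow++,fast++
(s=7,f=13) a[fast]=0 → fast++
(s=7,f=14) a[fast]=9≠0 swap→a[7]=9 → slow++,fast++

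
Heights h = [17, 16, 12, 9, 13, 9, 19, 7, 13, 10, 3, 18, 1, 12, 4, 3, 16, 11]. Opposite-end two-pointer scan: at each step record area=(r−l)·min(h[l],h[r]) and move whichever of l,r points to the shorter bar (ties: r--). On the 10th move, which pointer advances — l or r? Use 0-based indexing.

[0,17] min(17,11)*17=187 best=187 * → r--
[0,16] min(17,16)*16=256 best=256 * → r--
[0,15] min(17,3)*15=45 best=256 → r--
[0,14] min(17,4)*14=56 best=256 → r--
[0,13] min(17,12)*13=156 best=256 → r--
[0,12] min(17,1)*12=12 best=256 → r--
[0,11] min(17,18)*11=187 best=256 → l++
[1,11] min(16,18)*10=160 best=256 → l++
[2,11] min(12,18)*9=108 best=256 → l++
[3,11] min(9,18)*8=72 best=256 → l++

l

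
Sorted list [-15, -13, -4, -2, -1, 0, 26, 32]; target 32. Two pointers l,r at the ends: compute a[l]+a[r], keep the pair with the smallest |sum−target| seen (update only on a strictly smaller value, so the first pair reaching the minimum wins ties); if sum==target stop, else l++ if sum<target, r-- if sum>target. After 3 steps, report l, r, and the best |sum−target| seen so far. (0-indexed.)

[0,7] -15+32=17 d=15 * → l++
[1,7] -13+32=19 d=13 * → l++
[2,7] -4+32=28 d=4 * → l++

l=3, r=7, best |Δ|=4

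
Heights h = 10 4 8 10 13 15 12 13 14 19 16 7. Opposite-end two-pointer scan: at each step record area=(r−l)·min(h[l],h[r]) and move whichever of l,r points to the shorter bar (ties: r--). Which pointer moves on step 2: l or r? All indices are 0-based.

[0,11] min(10,7)*11=77 best=77 * → r--
[0,10] min(10,16)*10=100 best=100 * → l++

l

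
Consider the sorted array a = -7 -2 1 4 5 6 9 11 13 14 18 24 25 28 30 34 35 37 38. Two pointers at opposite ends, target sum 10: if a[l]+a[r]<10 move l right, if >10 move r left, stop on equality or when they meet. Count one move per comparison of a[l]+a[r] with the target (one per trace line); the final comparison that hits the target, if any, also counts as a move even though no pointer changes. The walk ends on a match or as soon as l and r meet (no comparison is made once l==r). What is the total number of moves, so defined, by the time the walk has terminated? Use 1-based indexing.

15 moves

l=1 r=19: -7+38=31 >10, r--
l=1 r=18: -7+37=30 >10, r--
l=1 r=17: -7+35=28 >10, r--
l=1 r=16: -7+34=27 >10, r--
l=1 r=15: -7+30=23 >10, r--
l=1 r=14: -7+28=21 >10, r--
l=1 r=13: -7+25=18 >10, r--
l=1 r=12: -7+24=17 >10, r--
l=1 r=11: -7+18=11 >10, r--
l=1 r=10: -7+14=7 <10, l++
l=2 r=10: -2+14=12 >10, r--
l=2 r=9: -2+13=11 >10, r--
l=2 r=8: -2+11=9 <10, l++
l=3 r=8: 1+11=12 >10, r--
l=3 r=7: 1+9=10, found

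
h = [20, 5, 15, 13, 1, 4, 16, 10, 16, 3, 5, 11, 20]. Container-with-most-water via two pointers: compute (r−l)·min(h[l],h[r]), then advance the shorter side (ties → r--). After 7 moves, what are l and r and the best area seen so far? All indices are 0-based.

l=0 r=12: min(20,20)*12=240 best=240 *, r--
l=0 r=11: min(20,11)*11=121 best=240, r--
l=0 r=10: min(20,5)*10=50 best=240, r--
l=0 r=9: min(20,3)*9=27 best=240, r--
l=0 r=8: min(20,16)*8=128 best=240, r--
l=0 r=7: min(20,10)*7=70 best=240, r--
l=0 r=6: min(20,16)*6=96 best=240, r--

l=0, r=5, best area=240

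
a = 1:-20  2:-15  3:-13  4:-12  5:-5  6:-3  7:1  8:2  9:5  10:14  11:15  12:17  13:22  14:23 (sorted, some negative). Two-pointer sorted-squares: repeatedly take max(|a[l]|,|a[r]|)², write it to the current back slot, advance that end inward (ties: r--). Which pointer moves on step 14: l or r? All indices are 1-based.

[1,14] |-20|<=|23| out[14]=529 → r--
[1,13] |-20|<=|22| out[13]=484 → r--
[1,12] |-20|>|17| out[12]=400 → l++
[2,12] |-15|<=|17| out[11]=289 → r--
[2,11] |-15|<=|15| out[10]=225 → r--
[2,10] |-15|>|14| out[9]=225 → l++
[3,10] |-13|<=|14| out[8]=196 → r--
[3,9] |-13|>|5| out[7]=169 → l++
[4,9] |-12|>|5| out[6]=144 → l++
[5,9] |-5|<=|5| out[5]=25 → r--
[5,8] |-5|>|2| out[4]=25 → l++
[6,8] |-3|>|2| out[3]=9 → l++
[7,8] |1|<=|2| out[2]=4 → r--
[7,7] |1|<=|1| out[1]=1 → r--

r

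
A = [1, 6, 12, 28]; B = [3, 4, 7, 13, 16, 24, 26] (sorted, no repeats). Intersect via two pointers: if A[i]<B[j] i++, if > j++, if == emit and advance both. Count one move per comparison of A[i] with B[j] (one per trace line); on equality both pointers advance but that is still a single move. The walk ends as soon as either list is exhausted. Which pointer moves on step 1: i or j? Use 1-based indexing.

i

[i=1,j=1] 1<3 → i++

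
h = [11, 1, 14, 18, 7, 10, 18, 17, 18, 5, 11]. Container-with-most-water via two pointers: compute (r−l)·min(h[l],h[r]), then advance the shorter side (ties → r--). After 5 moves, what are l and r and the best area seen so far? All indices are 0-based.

[0,10] min(11,11)*10=110 best=110 * → r--
[0,9] min(11,5)*9=45 best=110 → r--
[0,8] min(11,18)*8=88 best=110 → l++
[1,8] min(1,18)*7=7 best=110 → l++
[2,8] min(14,18)*6=84 best=110 → l++

l=3, r=8, best area=110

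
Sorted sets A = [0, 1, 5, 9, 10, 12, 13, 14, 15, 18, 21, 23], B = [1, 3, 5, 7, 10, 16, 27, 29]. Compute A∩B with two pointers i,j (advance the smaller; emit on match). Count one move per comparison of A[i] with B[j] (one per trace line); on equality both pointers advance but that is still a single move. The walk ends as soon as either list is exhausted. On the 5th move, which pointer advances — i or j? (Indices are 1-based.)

j

[i=1,j=1] 0<1 → i++
[i=2,j=1] 1==1 emit → i++,j++
[i=3,j=2] 5>3 → j++
[i=3,j=3] 5==5 emit → i++,j++
[i=4,j=4] 9>7 → j++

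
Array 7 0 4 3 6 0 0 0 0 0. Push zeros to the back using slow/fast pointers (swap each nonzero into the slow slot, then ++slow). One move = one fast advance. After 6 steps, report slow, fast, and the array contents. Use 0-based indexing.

slow=4, fast=6, a=[7, 4, 3, 6, 0, 0, 0, 0, 0, 0]

(s=0,f=0) a[fast]=7≠0 swap→a[0]=7 → slow++,fast++
(s=1,f=1) a[fast]=0 → fast++
(s=1,f=2) a[fast]=4≠0 swap→a[1]=4 → slow++,fast++
(s=2,f=3) a[fast]=3≠0 swap→a[2]=3 → slow++,fast++
(s=3,f=4) a[fast]=6≠0 swap→a[3]=6 → slow++,fast++
(s=4,f=5) a[fast]=0 → fast++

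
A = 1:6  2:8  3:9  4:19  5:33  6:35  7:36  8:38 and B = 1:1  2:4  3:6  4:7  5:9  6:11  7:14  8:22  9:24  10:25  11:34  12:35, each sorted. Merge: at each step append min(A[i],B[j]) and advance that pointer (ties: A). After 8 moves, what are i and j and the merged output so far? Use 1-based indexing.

[i=1,j=1] A[i]=6>B[j]=1 take 1 → j++
[i=1,j=2] A[i]=6>B[j]=4 take 4 → j++
[i=1,j=3] A[i]=6<=B[j]=6 take 6 → i++
[i=2,j=3] A[i]=8>B[j]=6 take 6 → j++
[i=2,j=4] A[i]=8>B[j]=7 take 7 → j++
[i=2,j=5] A[i]=8<=B[j]=9 take 8 → i++
[i=3,j=5] A[i]=9<=B[j]=9 take 9 → i++
[i=4,j=5] A[i]=19>B[j]=9 take 9 → j++

i=4, j=6, merged so far=[1, 4, 6, 6, 7, 8, 9, 9]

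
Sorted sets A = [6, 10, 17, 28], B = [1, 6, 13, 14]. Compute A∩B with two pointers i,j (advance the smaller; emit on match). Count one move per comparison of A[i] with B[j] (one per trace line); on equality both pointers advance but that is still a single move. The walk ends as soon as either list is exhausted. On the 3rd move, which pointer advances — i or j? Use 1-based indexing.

i

i=1 j=1: 6>1, j++
i=1 j=2: 6==6 emit, i++,j++
i=2 j=3: 10<13, i++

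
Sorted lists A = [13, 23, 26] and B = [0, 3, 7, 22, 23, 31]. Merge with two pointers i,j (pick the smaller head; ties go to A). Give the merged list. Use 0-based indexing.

[i=0,j=0] A[i]=13>B[j]=0 take 0 → j++
[i=0,j=1] A[i]=13>B[j]=3 take 3 → j++
[i=0,j=2] A[i]=13>B[j]=7 take 7 → j++
[i=0,j=3] A[i]=13<=B[j]=22 take 13 → i++
[i=1,j=3] A[i]=23>B[j]=22 take 22 → j++
[i=1,j=4] A[i]=23<=B[j]=23 take 23 → i++
[i=2,j=4] A[i]=26>B[j]=23 take 23 → j++
[i=2,j=5] A[i]=26<=B[j]=31 take 26 → i++
[i=3,j=5] A done, take B[j]=31 → j++

[0, 3, 7, 13, 22, 23, 23, 26, 31]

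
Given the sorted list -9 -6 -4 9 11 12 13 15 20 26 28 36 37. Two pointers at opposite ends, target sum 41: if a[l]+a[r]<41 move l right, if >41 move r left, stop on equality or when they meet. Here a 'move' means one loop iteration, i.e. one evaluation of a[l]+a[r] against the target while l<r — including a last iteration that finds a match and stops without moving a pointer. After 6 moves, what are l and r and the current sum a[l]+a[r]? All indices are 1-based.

l=1 r=13: -9+37=28 <41, l++
l=2 r=13: -6+37=31 <41, l++
l=3 r=13: -4+37=33 <41, l++
l=4 r=13: 9+37=46 >41, r--
l=4 r=12: 9+36=45 >41, r--
l=4 r=11: 9+28=37 <41, l++

l=5, r=11, sum=39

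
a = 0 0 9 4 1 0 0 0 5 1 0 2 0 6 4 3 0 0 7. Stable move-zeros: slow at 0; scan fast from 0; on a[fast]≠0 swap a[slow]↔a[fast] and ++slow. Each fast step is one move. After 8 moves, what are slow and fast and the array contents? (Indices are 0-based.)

slow=3, fast=8, a=[9, 4, 1, 0, 0, 0, 0, 0, 5, 1, 0, 2, 0, 6, 4, 3, 0, 0, 7]

slow=0 fast=0: a[fast]=0, fast++
slow=0 fast=1: a[fast]=0, fast++
slow=0 fast=2: a[fast]=9≠0 swap→a[0]=9, slow++,fast++
slow=1 fast=3: a[fast]=4≠0 swap→a[1]=4, slow++,fast++
slow=2 fast=4: a[fast]=1≠0 swap→a[2]=1, slow++,fast++
slow=3 fast=5: a[fast]=0, fast++
slow=3 fast=6: a[fast]=0, fast++
slow=3 fast=7: a[fast]=0, fast++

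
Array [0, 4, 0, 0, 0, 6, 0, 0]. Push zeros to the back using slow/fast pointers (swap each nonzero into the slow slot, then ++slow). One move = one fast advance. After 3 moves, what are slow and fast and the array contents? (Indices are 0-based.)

(s=0,f=0) a[fast]=0 → fast++
(s=0,f=1) a[fast]=4≠0 swap→a[0]=4 → slow++,fast++
(s=1,f=2) a[fast]=0 → fast++

slow=1, fast=3, a=[4, 0, 0, 0, 0, 6, 0, 0]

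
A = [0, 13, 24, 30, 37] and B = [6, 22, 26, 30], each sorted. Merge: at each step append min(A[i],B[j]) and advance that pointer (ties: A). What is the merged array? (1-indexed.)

[0, 6, 13, 22, 24, 26, 30, 30, 37]

i=1 j=1: A[i]=0<=B[j]=6 take 0, i++
i=2 j=1: A[i]=13>B[j]=6 take 6, j++
i=2 j=2: A[i]=13<=B[j]=22 take 13, i++
i=3 j=2: A[i]=24>B[j]=22 take 22, j++
i=3 j=3: A[i]=24<=B[j]=26 take 24, i++
i=4 j=3: A[i]=30>B[j]=26 take 26, j++
i=4 j=4: A[i]=30<=B[j]=30 take 30, i++
i=5 j=4: A[i]=37>B[j]=30 take 30, j++
i=5 j=5: B done, take A[i]=37, i++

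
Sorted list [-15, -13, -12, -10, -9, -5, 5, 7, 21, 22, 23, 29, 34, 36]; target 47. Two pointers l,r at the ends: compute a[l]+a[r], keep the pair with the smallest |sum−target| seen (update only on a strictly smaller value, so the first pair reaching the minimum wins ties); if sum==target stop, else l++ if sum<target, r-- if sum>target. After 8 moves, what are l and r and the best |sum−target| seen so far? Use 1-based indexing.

[1,14] -15+36=21 d=26 * → l++
[2,14] -13+36=23 d=24 * → l++
[3,14] -12+36=24 d=23 * → l++
[4,14] -10+36=26 d=21 * → l++
[5,14] -9+36=27 d=20 * → l++
[6,14] -5+36=31 d=16 * → l++
[7,14] 5+36=41 d=6 * → l++
[8,14] 7+36=43 d=4 * → l++

l=9, r=14, best |Δ|=4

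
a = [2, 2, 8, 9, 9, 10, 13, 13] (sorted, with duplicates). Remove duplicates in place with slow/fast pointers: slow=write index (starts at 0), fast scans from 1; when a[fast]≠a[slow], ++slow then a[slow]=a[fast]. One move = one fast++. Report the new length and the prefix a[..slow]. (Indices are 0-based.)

slow=0 fast=1: a[fast]=2=a[slow] dup, fast++
slow=0 fast=2: a[fast]=8≠a[slow]=2 write a[1]=8, slow++,fast++
slow=1 fast=3: a[fast]=9≠a[slow]=8 write a[2]=9, slow++,fast++
slow=2 fast=4: a[fast]=9=a[slow] dup, fast++
slow=2 fast=5: a[fast]=10≠a[slow]=9 write a[3]=10, slow++,fast++
slow=3 fast=6: a[fast]=13≠a[slow]=10 write a[4]=13, slow++,fast++
slow=4 fast=7: a[fast]=13=a[slow] dup, fast++

length 5; prefix = [2, 8, 9, 10, 13]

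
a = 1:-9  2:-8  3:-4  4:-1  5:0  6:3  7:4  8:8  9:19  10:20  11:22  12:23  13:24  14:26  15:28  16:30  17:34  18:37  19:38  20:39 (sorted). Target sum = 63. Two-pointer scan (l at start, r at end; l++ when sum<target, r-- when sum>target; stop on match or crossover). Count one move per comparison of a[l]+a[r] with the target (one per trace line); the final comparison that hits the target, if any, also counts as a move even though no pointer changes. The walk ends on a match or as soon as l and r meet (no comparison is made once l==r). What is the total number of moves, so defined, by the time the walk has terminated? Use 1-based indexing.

l=1 r=20: -9+39=30 <63, l++
l=2 r=20: -8+39=31 <63, l++
l=3 r=20: -4+39=35 <63, l++
l=4 r=20: -1+39=38 <63, l++
l=5 r=20: 0+39=39 <63, l++
l=6 r=20: 3+39=42 <63, l++
l=7 r=20: 4+39=43 <63, l++
l=8 r=20: 8+39=47 <63, l++
l=9 r=20: 19+39=58 <63, l++
l=10 r=20: 20+39=59 <63, l++
l=11 r=20: 22+39=61 <63, l++
l=12 r=20: 23+39=62 <63, l++
l=13 r=20: 24+39=63, found

13 moves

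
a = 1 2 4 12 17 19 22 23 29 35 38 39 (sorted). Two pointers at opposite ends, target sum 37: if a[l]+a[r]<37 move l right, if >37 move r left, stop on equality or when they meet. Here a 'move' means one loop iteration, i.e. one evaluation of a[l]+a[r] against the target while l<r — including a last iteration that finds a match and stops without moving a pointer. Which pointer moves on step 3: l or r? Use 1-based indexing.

l

[1,12] 1+39=40 >37 → r--
[1,11] 1+38=39 >37 → r--
[1,10] 1+35=36 <37 → l++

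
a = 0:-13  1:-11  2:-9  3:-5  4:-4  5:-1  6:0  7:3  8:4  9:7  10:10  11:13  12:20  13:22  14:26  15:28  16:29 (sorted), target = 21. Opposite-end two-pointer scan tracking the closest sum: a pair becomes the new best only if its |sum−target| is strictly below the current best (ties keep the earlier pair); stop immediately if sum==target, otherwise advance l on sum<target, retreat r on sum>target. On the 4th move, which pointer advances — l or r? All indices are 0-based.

r

[0,16] -13+29=16 d=5 * → l++
[1,16] -11+29=18 d=3 * → l++
[2,16] -9+29=20 d=1 * → l++
[3,16] -5+29=24 d=3 → r--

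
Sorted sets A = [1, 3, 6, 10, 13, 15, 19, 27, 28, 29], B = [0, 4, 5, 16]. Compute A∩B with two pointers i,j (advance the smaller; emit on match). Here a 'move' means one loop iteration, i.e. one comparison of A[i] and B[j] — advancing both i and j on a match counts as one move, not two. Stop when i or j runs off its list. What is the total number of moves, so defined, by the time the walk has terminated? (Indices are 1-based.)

10 moves

i=1 j=1: 1>0, j++
i=1 j=2: 1<4, i++
i=2 j=2: 3<4, i++
i=3 j=2: 6>4, j++
i=3 j=3: 6>5, j++
i=3 j=4: 6<16, i++
i=4 j=4: 10<16, i++
i=5 j=4: 13<16, i++
i=6 j=4: 15<16, i++
i=7 j=4: 19>16, j++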